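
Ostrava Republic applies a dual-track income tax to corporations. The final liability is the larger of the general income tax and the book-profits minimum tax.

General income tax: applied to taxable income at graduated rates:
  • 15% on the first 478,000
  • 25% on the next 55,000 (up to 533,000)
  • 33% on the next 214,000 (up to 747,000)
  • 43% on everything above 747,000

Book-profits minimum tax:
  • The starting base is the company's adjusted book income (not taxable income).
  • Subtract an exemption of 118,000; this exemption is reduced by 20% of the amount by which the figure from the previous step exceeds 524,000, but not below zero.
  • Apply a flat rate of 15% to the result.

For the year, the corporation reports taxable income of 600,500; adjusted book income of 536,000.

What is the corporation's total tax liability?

Book-profits minimum tax:
  Base (adjusted book income): 536,000
  Exemption: 118,000 − 20% × (536,000 − 524,000) = 118,000 − 2,400 = 115,600
  Base: 536,000 − 115,600 = 420,400
  420,400 × 15% = 63,060

General income tax:
  478,000 × 15% = 71,700
  55,000 × 25% = 13,750
  67,500 × 33% = 22,275
  → 107,725

107,725 > 63,060, so the general income tax governs.

107,725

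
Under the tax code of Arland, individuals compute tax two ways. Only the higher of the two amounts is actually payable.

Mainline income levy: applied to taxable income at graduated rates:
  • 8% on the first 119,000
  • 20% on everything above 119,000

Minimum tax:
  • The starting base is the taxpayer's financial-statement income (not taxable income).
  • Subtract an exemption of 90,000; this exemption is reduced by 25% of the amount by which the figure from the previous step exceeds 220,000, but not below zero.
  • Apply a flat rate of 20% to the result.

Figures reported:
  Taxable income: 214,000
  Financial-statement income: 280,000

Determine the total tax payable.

41,000

Minimum tax:
  Base (financial-statement income): 280,000
  Exemption: 90,000 − 25% × (280,000 − 220,000) = 90,000 − 15,000 = 75,000
  Base: 280,000 − 75,000 = 205,000
  205,000 × 20% = 41,000

Mainline income levy:
  119,000 × 8% = 9,520
  95,000 × 20% = 19,000
  → 28,520

41,000 > 28,520, so the minimum tax is the binding amount.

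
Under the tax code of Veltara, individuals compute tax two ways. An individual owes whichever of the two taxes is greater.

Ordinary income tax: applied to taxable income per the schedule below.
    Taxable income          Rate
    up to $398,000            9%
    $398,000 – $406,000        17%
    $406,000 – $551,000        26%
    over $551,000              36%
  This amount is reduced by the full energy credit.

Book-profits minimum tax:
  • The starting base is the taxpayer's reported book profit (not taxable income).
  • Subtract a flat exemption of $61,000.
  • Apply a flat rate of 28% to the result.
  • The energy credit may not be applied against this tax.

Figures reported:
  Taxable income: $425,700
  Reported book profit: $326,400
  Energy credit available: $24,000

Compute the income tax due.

$74,312

Book-profits minimum tax:
  Base (reported book profit): $326,400
  Less exemption $61,000 → base $265,400
  $265,400 × 28% = $74,312

Ordinary income tax:
  $398,000 × 9% = $35,820
  $8,000 × 17% = $1,360
  $19,700 × 26% = $5,122
  → $42,302
  Less energy credit $24,000 → $18,302

$74,312 > $18,302, so the book-profits minimum tax is the binding amount.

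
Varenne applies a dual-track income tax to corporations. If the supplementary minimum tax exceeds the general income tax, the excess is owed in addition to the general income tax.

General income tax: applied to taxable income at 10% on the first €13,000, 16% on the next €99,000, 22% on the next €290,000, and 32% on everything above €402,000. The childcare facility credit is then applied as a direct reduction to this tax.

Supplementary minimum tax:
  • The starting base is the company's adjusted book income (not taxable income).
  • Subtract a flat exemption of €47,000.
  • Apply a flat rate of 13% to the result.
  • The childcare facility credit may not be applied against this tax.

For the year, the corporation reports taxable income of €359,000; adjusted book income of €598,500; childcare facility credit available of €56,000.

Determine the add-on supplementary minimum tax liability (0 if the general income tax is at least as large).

General income tax:
  €13,000 × 10% = €1,300
  €99,000 × 16% = €15,840
  €247,000 × 22% = €54,340
  → €71,480
  Less childcare facility credit €56,000 → €15,480

Supplementary minimum tax:
  Base (adjusted book income): €598,500
  Less exemption €47,000 → base €551,500
  €551,500 × 13% = €71,695

Excess of supplementary minimum tax over general income tax: €71,695 − €15,480 = €56,215.

€56,215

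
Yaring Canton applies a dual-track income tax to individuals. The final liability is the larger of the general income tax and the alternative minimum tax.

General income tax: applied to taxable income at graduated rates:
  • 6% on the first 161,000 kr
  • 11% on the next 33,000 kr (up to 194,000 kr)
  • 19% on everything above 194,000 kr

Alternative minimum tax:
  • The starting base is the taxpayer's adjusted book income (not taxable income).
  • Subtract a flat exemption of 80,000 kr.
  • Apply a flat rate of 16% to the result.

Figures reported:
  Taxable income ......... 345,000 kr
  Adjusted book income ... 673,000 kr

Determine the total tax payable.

94,880 kr

Alternative minimum tax:
  Base (adjusted book income): 673,000 kr
  Less exemption 80,000 kr → base 593,000 kr
  593,000 kr × 16% = 94,880 kr

General income tax:
  161,000 kr × 6% = 9,660 kr
  33,000 kr × 11% = 3,630 kr
  151,000 kr × 19% = 28,690 kr
  → 41,980 kr

94,880 kr > 41,980 kr, so the alternative minimum tax is the binding amount.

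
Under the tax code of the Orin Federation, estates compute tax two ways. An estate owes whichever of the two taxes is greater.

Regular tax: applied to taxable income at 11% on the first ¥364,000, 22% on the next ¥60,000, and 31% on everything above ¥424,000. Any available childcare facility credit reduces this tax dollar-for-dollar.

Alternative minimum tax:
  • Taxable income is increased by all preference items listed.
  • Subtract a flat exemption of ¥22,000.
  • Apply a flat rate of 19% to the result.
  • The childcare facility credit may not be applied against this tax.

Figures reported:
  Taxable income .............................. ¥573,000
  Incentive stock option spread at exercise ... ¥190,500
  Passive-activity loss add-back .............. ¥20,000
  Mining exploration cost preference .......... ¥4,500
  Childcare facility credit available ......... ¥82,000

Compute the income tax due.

¥145,540

Alternative minimum tax:
  Adjusted income: ¥573,000 + ¥190,500 + ¥20,000 + ¥4,500 = ¥788,000
  Less exemption ¥22,000 → base ¥766,000
  ¥766,000 × 19% = ¥145,540

Regular tax:
  ¥364,000 × 11% = ¥40,040
  ¥60,000 × 22% = ¥13,200
  ¥149,000 × 31% = ¥46,190
  → ¥99,430
  Less childcare facility credit ¥82,000 → ¥17,430

¥145,540 > ¥17,430, so the alternative minimum tax is the binding amount.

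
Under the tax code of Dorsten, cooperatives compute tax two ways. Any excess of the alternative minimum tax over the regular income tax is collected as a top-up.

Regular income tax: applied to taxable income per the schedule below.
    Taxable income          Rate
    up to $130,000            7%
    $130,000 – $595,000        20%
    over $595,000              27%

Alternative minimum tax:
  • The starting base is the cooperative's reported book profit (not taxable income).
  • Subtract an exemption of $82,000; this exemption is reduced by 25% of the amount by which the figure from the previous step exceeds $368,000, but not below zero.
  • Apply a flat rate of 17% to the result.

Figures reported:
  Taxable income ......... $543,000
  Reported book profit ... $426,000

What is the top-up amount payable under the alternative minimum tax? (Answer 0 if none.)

$0

Alternative minimum tax:
  Base (reported book profit): $426,000
  Exemption: $82,000 − 25% × ($426,000 − $368,000) = $82,000 − $14,500 = $67,500
  Base: $426,000 − $67,500 = $358,500
  $358,500 × 17% = $60,945

Regular income tax:
  $130,000 × 7% = $9,100
  $413,000 × 20% = $82,600
  → $91,700

$60,945 ≤ $91,700, so no add-on is due.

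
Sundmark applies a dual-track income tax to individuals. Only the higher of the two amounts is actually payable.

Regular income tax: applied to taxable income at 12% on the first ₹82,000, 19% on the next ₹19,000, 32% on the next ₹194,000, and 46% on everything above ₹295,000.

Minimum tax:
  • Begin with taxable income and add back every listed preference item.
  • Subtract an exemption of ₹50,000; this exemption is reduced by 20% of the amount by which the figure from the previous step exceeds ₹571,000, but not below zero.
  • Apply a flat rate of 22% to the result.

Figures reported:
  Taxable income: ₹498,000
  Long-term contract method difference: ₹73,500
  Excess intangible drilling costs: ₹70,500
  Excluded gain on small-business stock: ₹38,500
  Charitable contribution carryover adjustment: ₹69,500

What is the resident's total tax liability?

₹168,910

Regular income tax:
  ₹82,000 × 12% = ₹9,840
  ₹19,000 × 19% = ₹3,610
  ₹194,000 × 32% = ₹62,080
  ₹203,000 × 46% = ₹93,380
  → ₹168,910

Minimum tax:
  Adjusted income: ₹498,000 + ₹73,500 + ₹70,500 + ₹38,500 + ₹69,500 = ₹750,000
  Exemption: ₹50,000 − 20% × (₹750,000 − ₹571,000) = ₹50,000 − ₹35,800 = ₹14,200
  Base: ₹750,000 − ₹14,200 = ₹735,800
  ₹735,800 × 22% = ₹161,876

₹168,910 > ₹161,876, so the regular income tax governs.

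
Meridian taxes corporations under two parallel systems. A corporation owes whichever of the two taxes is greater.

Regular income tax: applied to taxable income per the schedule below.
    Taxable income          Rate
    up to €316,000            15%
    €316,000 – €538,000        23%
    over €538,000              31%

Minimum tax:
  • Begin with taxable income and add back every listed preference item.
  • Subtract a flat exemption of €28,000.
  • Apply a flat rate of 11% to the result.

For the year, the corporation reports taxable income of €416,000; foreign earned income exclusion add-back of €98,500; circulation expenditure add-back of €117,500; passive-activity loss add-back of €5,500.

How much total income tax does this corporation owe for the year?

€70,400

Regular income tax:
  €316,000 × 15% = €47,400
  €100,000 × 23% = €23,000
  → €70,400

Minimum tax:
  Adjusted income: €416,000 + €98,500 + €117,500 + €5,500 = €637,500
  Less exemption €28,000 → base €609,500
  €609,500 × 11% = €67,045

€70,400 > €67,045, so the regular income tax governs.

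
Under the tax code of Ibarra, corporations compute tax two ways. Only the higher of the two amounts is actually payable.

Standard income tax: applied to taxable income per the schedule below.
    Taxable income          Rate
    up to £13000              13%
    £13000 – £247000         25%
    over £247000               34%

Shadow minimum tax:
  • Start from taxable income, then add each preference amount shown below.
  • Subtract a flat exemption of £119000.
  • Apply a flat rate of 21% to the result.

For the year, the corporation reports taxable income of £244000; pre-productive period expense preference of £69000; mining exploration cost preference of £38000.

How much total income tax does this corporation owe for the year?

£59440

Shadow minimum tax:
  Adjusted income: £244000 + £69000 + £38000 = £351000
  Less exemption £119000 → base £232000
  £232000 × 21% = £48720

Standard income tax:
  £13000 × 13% = £1690
  £231000 × 25% = £57750
  → £59440

£59440 > £48720, so the standard income tax governs.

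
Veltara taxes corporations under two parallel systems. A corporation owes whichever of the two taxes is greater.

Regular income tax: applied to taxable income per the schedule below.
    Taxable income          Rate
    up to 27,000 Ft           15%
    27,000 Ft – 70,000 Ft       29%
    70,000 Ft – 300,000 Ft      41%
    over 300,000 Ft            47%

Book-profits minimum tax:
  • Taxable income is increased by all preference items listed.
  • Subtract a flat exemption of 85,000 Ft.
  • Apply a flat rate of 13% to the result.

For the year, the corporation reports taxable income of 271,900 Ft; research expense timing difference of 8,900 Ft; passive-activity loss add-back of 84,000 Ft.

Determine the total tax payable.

Book-profits minimum tax:
  Adjusted income: 271,900 Ft + 8,900 Ft + 84,000 Ft = 364,800 Ft
  Less exemption 85,000 Ft → base 279,800 Ft
  279,800 Ft × 13% = 36,374 Ft

Regular income tax:
  27,000 Ft × 15% = 4,050 Ft
  43,000 Ft × 29% = 12,470 Ft
  201,900 Ft × 41% = 82,779 Ft
  → 99,299 Ft

99,299 Ft > 36,374 Ft, so the regular income tax governs.

99,299 Ft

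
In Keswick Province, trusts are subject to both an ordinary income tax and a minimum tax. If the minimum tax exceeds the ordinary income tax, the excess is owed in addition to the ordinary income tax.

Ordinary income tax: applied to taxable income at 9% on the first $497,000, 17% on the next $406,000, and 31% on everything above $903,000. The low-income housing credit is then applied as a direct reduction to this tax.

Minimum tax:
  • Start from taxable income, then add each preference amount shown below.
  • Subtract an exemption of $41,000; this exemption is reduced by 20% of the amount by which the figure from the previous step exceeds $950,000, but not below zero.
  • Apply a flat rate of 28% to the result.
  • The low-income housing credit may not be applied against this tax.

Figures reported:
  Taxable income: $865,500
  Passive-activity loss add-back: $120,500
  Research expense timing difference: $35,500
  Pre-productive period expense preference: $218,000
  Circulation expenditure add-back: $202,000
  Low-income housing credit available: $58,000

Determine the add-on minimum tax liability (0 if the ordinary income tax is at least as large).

Ordinary income tax:
  $497,000 × 9% = $44,730
  $368,500 × 17% = $62,645
  → $107,375
  Less low-income housing credit $58,000 → $49,375

Minimum tax:
  Adjusted income: $865,500 + $120,500 + $35,500 + $218,000 + $202,000 = $1,441,500
  Exemption: 20% × ($1,441,500 − $950,000) = $98,300 ≥ $41,000, so the exemption is fully phased out
  Base: $1,441,500 − $0 = $1,441,500
  $1,441,500 × 28% = $403,620

Excess of minimum tax over ordinary income tax: $403,620 − $49,375 = $354,245.

$354,245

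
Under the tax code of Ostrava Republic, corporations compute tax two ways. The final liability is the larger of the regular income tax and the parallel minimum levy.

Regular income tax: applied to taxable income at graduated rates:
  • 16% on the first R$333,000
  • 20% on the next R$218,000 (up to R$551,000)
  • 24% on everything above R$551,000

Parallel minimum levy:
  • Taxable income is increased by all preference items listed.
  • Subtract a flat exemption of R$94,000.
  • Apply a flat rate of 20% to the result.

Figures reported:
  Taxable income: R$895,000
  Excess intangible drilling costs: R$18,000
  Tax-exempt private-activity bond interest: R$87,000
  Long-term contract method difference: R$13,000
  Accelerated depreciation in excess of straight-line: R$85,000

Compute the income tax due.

R$200,800

Regular income tax:
  R$333,000 × 16% = R$53,280
  R$218,000 × 20% = R$43,600
  R$344,000 × 24% = R$82,560
  → R$179,440

Parallel minimum levy:
  Adjusted income: R$895,000 + R$18,000 + R$87,000 + R$13,000 + R$85,000 = R$1,098,000
  Less exemption R$94,000 → base R$1,004,000
  R$1,004,000 × 20% = R$200,800

R$200,800 > R$179,440, so the parallel minimum levy is the binding amount.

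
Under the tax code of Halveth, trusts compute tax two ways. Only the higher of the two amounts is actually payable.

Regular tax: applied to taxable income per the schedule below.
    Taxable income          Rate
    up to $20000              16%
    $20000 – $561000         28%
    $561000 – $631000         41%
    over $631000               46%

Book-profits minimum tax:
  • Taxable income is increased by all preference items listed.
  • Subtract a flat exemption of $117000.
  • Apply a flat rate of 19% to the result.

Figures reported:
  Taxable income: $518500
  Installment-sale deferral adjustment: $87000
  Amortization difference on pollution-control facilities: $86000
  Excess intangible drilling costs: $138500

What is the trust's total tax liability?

$142780

Book-profits minimum tax:
  Adjusted income: $518500 + $87000 + $86000 + $138500 = $830000
  Less exemption $117000 → base $713000
  $713000 × 19% = $135470

Regular tax:
  $20000 × 16% = $3200
  $498500 × 28% = $139580
  → $142780

$142780 > $135470, so the regular tax governs.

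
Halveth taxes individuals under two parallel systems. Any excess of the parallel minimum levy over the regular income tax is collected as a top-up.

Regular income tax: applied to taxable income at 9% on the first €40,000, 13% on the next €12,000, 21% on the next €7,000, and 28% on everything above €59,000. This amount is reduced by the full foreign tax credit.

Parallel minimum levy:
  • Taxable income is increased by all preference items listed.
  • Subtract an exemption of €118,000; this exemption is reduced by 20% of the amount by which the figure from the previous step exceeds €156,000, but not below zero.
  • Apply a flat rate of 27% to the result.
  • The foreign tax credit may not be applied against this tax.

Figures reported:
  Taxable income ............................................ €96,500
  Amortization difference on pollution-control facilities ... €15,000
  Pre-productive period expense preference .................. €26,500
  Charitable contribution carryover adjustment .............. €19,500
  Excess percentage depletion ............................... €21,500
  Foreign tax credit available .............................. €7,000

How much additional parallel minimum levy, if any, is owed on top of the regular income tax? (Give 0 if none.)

€7,582

Regular income tax:
  €40,000 × 9% = €3,600
  €12,000 × 13% = €1,560
  €7,000 × 21% = €1,470
  €37,500 × 28% = €10,500
  → €17,130
  Less foreign tax credit €7,000 → €10,130

Parallel minimum levy:
  Adjusted income: €96,500 + €15,000 + €26,500 + €19,500 + €21,500 = €179,000
  Exemption: €118,000 − 20% × (€179,000 − €156,000) = €118,000 − €4,600 = €113,400
  Base: €179,000 − €113,400 = €65,600
  €65,600 × 27% = €17,712

Excess of parallel minimum levy over regular income tax: €17,712 − €10,130 = €7,582.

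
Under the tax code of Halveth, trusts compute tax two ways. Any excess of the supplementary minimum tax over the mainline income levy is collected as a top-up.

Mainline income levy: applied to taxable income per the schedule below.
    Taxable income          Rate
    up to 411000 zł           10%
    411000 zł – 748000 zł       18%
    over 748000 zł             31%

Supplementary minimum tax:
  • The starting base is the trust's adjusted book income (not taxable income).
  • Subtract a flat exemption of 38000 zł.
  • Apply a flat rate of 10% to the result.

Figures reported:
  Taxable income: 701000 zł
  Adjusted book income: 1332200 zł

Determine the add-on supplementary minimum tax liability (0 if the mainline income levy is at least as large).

36120 zł

Mainline income levy:
  411000 zł × 10% = 41100 zł
  290000 zł × 18% = 52200 zł
  → 93300 zł

Supplementary minimum tax:
  Base (adjusted book income): 1332200 zł
  Less exemption 38000 zł → base 1294200 zł
  1294200 zł × 10% = 129420 zł

Excess of supplementary minimum tax over mainline income levy: 129420 zł − 93300 zł = 36120 zł.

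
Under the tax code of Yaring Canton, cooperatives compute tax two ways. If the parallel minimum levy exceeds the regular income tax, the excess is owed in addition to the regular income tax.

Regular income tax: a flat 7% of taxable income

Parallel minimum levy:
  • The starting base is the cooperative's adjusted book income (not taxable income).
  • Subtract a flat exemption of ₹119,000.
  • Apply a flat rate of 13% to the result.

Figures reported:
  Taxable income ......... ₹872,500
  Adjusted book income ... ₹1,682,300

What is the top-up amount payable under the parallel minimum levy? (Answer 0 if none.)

₹142,154

Regular income tax:
  ₹872,500 × 7% = ₹61,075

Parallel minimum levy:
  Base (adjusted book income): ₹1,682,300
  Less exemption ₹119,000 → base ₹1,563,300
  ₹1,563,300 × 13% = ₹203,229

Excess of parallel minimum levy over regular income tax: ₹203,229 − ₹61,075 = ₹142,154.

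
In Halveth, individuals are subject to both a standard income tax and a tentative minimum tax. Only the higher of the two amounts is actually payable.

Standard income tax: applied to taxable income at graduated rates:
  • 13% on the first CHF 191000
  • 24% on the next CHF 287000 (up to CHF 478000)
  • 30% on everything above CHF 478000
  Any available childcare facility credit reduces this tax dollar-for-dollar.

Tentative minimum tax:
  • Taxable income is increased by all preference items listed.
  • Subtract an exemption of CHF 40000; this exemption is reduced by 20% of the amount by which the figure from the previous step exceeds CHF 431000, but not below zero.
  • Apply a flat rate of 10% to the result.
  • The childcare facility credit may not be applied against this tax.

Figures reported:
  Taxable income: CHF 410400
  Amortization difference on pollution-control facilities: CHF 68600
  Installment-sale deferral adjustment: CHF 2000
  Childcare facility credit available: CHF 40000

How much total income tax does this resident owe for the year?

Tentative minimum tax:
  Adjusted income: CHF 410400 + CHF 68600 + CHF 2000 = CHF 481000
  Exemption: CHF 40000 − 20% × (CHF 481000 − CHF 431000) = CHF 40000 − CHF 10000 = CHF 30000
  Base: CHF 481000 − CHF 30000 = CHF 451000
  CHF 451000 × 10% = CHF 45100

Standard income tax:
  CHF 191000 × 13% = CHF 24830
  CHF 219400 × 24% = CHF 52656
  → CHF 77486
  Less childcare facility credit CHF 40000 → CHF 37486

CHF 45100 > CHF 37486, so the tentative minimum tax is the binding amount.

CHF 45100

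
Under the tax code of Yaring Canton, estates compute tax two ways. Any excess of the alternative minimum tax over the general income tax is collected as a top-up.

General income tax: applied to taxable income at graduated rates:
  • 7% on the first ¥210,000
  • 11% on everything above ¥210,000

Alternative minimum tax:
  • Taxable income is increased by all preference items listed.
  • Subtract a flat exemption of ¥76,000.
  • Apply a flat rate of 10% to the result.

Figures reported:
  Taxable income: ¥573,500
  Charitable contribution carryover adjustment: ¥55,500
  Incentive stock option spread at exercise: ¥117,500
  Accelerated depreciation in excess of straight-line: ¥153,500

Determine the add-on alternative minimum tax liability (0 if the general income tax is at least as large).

Alternative minimum tax:
  Adjusted income: ¥573,500 + ¥55,500 + ¥117,500 + ¥153,500 = ¥900,000
  Less exemption ¥76,000 → base ¥824,000
  ¥824,000 × 10% = ¥82,400

General income tax:
  ¥210,000 × 7% = ¥14,700
  ¥363,500 × 11% = ¥39,985
  → ¥54,685

Excess of alternative minimum tax over general income tax: ¥82,400 − ¥54,685 = ¥27,715.

¥27,715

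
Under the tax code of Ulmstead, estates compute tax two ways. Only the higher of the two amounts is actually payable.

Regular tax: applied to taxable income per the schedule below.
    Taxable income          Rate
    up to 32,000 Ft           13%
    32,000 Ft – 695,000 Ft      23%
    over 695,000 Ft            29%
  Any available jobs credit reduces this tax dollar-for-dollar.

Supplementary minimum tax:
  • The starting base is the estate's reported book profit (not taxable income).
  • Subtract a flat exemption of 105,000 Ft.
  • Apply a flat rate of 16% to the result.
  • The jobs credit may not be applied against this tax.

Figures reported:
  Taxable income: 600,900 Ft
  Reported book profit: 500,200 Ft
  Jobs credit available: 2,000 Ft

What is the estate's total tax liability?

Regular tax:
  32,000 Ft × 13% = 4,160 Ft
  568,900 Ft × 23% = 130,847 Ft
  → 135,007 Ft
  Less jobs credit 2,000 Ft → 133,007 Ft

Supplementary minimum tax:
  Base (reported book profit): 500,200 Ft
  Less exemption 105,000 Ft → base 395,200 Ft
  395,200 Ft × 16% = 63,232 Ft

133,007 Ft > 63,232 Ft, so the regular tax governs.

133,007 Ft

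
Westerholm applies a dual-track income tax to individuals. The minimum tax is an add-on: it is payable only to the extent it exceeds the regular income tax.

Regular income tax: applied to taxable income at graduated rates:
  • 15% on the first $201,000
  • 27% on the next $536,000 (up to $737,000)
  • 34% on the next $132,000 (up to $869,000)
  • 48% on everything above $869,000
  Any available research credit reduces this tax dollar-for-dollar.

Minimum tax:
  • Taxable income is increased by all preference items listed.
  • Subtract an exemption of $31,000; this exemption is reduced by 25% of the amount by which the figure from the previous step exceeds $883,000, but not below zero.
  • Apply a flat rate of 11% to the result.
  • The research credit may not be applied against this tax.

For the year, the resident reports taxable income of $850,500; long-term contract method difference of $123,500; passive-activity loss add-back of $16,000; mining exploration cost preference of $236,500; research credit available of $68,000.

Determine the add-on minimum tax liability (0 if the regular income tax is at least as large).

$0

Minimum tax:
  Adjusted income: $850,500 + $123,500 + $16,000 + $236,500 = $1,226,500
  Exemption: 25% × ($1,226,500 − $883,000) = $85,875 ≥ $31,000, so the exemption is fully phased out
  Base: $1,226,500 − $0 = $1,226,500
  $1,226,500 × 11% = $134,915

Regular income tax:
  $201,000 × 15% = $30,150
  $536,000 × 27% = $144,720
  $113,500 × 34% = $38,590
  → $213,460
  Less research credit $68,000 → $145,460

$134,915 ≤ $145,460, so no add-on is due.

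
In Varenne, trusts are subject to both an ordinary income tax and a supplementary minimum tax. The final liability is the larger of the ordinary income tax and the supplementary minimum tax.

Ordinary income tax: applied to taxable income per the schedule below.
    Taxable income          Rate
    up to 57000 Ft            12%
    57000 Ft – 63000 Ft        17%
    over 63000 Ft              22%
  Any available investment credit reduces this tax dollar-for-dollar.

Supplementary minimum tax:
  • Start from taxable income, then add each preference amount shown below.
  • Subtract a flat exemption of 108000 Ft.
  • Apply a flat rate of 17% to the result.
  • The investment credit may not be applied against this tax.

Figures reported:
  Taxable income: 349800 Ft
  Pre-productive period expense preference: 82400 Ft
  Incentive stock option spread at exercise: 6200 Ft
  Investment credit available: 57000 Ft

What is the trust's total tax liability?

Ordinary income tax:
  57000 Ft × 12% = 6840 Ft
  6000 Ft × 17% = 1020 Ft
  286800 Ft × 22% = 63096 Ft
  → 70956 Ft
  Less investment credit 57000 Ft → 13956 Ft

Supplementary minimum tax:
  Adjusted income: 349800 Ft + 82400 Ft + 6200 Ft = 438400 Ft
  Less exemption 108000 Ft → base 330400 Ft
  330400 Ft × 17% = 56168 Ft

56168 Ft > 13956 Ft, so the supplementary minimum tax is the binding amount.

56168 Ft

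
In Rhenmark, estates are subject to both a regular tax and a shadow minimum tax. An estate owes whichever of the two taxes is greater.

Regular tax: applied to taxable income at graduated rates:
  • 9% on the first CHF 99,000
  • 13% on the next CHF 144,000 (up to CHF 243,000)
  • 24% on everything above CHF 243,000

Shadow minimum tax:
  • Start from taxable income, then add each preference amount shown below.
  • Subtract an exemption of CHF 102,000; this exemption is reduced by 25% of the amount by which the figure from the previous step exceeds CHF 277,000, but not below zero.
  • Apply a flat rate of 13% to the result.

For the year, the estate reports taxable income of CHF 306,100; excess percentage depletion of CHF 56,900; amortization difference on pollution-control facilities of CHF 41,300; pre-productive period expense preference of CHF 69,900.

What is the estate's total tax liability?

Regular tax:
  CHF 99,000 × 9% = CHF 8,910
  CHF 144,000 × 13% = CHF 18,720
  CHF 63,100 × 24% = CHF 15,144
  → CHF 42,774

Shadow minimum tax:
  Adjusted income: CHF 306,100 + CHF 56,900 + CHF 41,300 + CHF 69,900 = CHF 474,200
  Exemption: CHF 102,000 − 25% × (CHF 474,200 − CHF 277,000) = CHF 102,000 − CHF 49,300 = CHF 52,700
  Base: CHF 474,200 − CHF 52,700 = CHF 421,500
  CHF 421,500 × 13% = CHF 54,795

CHF 54,795 > CHF 42,774, so the shadow minimum tax is the binding amount.

CHF 54,795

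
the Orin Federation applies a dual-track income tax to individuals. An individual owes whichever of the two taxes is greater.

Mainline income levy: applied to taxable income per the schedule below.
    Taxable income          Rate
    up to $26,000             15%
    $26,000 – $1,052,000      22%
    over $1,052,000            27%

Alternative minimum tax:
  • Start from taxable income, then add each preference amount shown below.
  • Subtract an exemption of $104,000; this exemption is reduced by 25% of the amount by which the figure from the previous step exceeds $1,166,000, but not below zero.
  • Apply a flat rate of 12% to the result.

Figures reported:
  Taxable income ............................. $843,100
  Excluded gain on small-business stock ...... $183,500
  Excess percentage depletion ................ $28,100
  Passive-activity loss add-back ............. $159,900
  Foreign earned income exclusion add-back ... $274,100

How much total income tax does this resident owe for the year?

$183,662

Mainline income levy:
  $26,000 × 15% = $3,900
  $817,100 × 22% = $179,762
  → $183,662

Alternative minimum tax:
  Adjusted income: $843,100 + $183,500 + $28,100 + $159,900 + $274,100 = $1,488,700
  Exemption: $104,000 − 25% × ($1,488,700 − $1,166,000) = $104,000 − $80,675 = $23,325
  Base: $1,488,700 − $23,325 = $1,465,375
  $1,465,375 × 12% = $175,845

$183,662 > $175,845, so the mainline income levy governs.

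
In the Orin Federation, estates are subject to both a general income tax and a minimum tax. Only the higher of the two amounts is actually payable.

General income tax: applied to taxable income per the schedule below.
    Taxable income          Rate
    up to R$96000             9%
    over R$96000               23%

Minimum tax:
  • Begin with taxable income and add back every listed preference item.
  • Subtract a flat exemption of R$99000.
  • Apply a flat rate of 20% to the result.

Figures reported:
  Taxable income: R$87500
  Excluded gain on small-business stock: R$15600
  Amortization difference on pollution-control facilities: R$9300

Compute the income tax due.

R$7875

Minimum tax:
  Adjusted income: R$87500 + R$15600 + R$9300 = R$112400
  Less exemption R$99000 → base R$13400
  R$13400 × 20% = R$2680

General income tax:
  R$87500 × 9% = R$7875

R$7875 > R$2680, so the general income tax governs.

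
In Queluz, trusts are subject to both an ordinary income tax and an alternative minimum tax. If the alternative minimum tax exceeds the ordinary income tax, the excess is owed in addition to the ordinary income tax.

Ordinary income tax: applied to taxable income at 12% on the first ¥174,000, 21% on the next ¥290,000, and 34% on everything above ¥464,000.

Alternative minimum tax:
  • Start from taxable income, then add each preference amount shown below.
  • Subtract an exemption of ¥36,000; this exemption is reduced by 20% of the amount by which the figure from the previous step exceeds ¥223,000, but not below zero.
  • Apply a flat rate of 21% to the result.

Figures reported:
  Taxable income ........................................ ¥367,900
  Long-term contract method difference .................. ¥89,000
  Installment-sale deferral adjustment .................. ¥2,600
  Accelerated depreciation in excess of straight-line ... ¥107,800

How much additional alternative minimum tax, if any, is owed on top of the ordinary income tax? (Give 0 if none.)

Alternative minimum tax:
  Adjusted income: ¥367,900 + ¥89,000 + ¥2,600 + ¥107,800 = ¥567,300
  Exemption: 20% × (¥567,300 − ¥223,000) = ¥68,860 ≥ ¥36,000, so the exemption is fully phased out
  Base: ¥567,300 − ¥0 = ¥567,300
  ¥567,300 × 21% = ¥119,133

Ordinary income tax:
  ¥174,000 × 12% = ¥20,880
  ¥193,900 × 21% = ¥40,719
  → ¥61,599

Excess of alternative minimum tax over ordinary income tax: ¥119,133 − ¥61,599 = ¥57,534.

¥57,534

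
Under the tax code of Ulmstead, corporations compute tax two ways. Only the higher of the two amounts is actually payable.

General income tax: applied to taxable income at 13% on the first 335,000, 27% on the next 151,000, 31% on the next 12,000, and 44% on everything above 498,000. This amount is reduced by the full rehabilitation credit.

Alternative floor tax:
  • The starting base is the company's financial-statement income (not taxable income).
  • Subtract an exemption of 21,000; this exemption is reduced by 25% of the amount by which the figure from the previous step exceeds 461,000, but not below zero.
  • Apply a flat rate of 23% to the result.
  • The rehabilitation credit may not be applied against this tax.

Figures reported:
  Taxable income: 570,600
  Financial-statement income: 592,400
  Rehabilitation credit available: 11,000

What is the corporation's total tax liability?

Alternative floor tax:
  Base (financial-statement income): 592,400
  Exemption: 25% × (592,400 − 461,000) = 32,850 ≥ 21,000, so the exemption is fully phased out
  Base: 592,400 − 0 = 592,400
  592,400 × 23% = 136,252

General income tax:
  335,000 × 13% = 43,550
  151,000 × 27% = 40,770
  12,000 × 31% = 3,720
  72,600 × 44% = 31,944
  → 119,984
  Less rehabilitation credit 11,000 → 108,984

136,252 > 108,984, so the alternative floor tax is the binding amount.

136,252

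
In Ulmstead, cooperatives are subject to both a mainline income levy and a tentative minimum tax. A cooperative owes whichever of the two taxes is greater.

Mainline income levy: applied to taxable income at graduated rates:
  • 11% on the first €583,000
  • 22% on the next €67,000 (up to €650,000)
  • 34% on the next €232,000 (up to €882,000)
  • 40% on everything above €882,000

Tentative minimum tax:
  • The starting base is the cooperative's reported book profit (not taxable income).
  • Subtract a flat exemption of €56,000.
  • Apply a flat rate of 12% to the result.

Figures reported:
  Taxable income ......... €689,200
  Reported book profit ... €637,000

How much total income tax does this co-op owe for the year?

€92,198

Tentative minimum tax:
  Base (reported book profit): €637,000
  Less exemption €56,000 → base €581,000
  €581,000 × 12% = €69,720

Mainline income levy:
  €583,000 × 11% = €64,130
  €67,000 × 22% = €14,740
  €39,200 × 34% = €13,328
  → €92,198

€92,198 > €69,720, so the mainline income levy governs.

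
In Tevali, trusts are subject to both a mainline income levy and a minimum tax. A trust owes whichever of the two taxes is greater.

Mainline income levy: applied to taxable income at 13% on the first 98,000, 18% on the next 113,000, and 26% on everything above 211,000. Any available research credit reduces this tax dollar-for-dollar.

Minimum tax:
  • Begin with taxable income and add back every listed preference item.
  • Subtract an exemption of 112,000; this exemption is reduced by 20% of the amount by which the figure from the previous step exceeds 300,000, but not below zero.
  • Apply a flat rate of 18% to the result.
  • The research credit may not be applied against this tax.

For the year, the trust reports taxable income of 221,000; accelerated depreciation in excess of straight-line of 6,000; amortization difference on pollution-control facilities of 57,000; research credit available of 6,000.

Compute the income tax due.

Mainline income levy:
  98,000 × 13% = 12,740
  113,000 × 18% = 20,340
  10,000 × 26% = 2,600
  → 35,680
  Less research credit 6,000 → 29,680

Minimum tax:
  Adjusted income: 221,000 + 6,000 + 57,000 = 284,000
  Exemption: 284,000 ≤ 300,000, so full 112,000 applies
  Base: 284,000 − 112,000 = 172,000
  172,000 × 18% = 30,960

30,960 > 29,680, so the minimum tax is the binding amount.

30,960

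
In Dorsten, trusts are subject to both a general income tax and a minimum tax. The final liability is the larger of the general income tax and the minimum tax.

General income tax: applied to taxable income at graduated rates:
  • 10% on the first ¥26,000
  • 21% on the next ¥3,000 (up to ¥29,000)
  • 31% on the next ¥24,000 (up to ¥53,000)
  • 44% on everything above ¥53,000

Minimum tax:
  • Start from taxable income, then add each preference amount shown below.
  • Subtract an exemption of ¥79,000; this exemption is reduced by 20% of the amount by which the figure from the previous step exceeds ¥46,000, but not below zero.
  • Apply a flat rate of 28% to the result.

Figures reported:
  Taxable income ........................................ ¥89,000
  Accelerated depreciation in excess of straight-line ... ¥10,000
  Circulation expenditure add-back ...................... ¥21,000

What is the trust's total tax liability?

¥26,510

Minimum tax:
  Adjusted income: ¥89,000 + ¥10,000 + ¥21,000 = ¥120,000
  Exemption: ¥79,000 − 20% × (¥120,000 − ¥46,000) = ¥79,000 − ¥14,800 = ¥64,200
  Base: ¥120,000 − ¥64,200 = ¥55,800
  ¥55,800 × 28% = ¥15,624

General income tax:
  ¥26,000 × 10% = ¥2,600
  ¥3,000 × 21% = ¥630
  ¥24,000 × 31% = ¥7,440
  ¥36,000 × 44% = ¥15,840
  → ¥26,510

¥26,510 > ¥15,624, so the general income tax governs.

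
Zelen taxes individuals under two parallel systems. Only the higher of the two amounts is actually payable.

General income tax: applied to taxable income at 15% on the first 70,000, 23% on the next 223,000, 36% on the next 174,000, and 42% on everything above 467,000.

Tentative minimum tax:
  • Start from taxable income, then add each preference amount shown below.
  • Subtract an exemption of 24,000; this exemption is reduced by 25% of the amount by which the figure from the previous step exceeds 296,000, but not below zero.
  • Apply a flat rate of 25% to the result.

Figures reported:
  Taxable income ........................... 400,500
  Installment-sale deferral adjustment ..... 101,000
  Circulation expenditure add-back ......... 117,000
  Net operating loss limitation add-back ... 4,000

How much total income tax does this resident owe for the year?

155,625

General income tax:
  70,000 × 15% = 10,500
  223,000 × 23% = 51,290
  107,500 × 36% = 38,700
  → 100,490

Tentative minimum tax:
  Adjusted income: 400,500 + 101,000 + 117,000 + 4,000 = 622,500
  Exemption: 25% × (622,500 − 296,000) = 81,625 ≥ 24,000, so the exemption is fully phased out
  Base: 622,500 − 0 = 622,500
  622,500 × 25% = 155,625

155,625 > 100,490, so the tentative minimum tax is the binding amount.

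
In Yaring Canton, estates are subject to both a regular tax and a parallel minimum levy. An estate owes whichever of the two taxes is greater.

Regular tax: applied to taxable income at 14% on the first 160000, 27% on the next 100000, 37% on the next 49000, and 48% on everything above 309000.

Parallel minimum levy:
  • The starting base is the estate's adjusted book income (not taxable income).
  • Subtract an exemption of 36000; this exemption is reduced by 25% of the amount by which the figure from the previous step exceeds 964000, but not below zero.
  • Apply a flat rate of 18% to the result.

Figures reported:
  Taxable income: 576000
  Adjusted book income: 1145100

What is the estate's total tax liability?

206118

Parallel minimum levy:
  Base (adjusted book income): 1145100
  Exemption: 25% × (1145100 − 964000) = 45275 ≥ 36000, so the exemption is fully phased out
  Base: 1145100 − 0 = 1145100
  1145100 × 18% = 206118

Regular tax:
  160000 × 14% = 22400
  100000 × 27% = 27000
  49000 × 37% = 18130
  267000 × 48% = 128160
  → 195690

206118 > 195690, so the parallel minimum levy is the binding amount.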